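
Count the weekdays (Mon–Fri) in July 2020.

23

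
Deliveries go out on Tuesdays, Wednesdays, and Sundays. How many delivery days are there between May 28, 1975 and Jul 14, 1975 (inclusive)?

May 28, 1975 is a Wednesday.
That's 48 days from start to end, counting both.
48 = 7 × 6 + 6, so there are 6 full weeks plus 6 extra days.
Each full week contributes 3 days from the set (Tue, Wed, Sun): 6 × 3 = 18.
The 6 extra days are Wed, Thu, Fri, Sat, Sun, Mon — 2 of them qualify.
Total: 18 + 2 = 20.

20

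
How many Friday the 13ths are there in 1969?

1

The 13th falls on a Friday when the month's 13th has weekday Fri.
Jan 13 is Mon; Feb 13 is Thu; Mar 13 is Thu; Apr 13 is Sun; May 13 is Tue; Jun 13 is Fri ✓; Jul 13 is Sun; Aug 13 is Wed; Sep 13 is Sat; Oct 13 is Mon; Nov 13 is Thu; Dec 13 is Sat.
Friday the 13ths: Jun.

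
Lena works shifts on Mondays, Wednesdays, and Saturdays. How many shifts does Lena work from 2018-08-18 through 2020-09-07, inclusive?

2018-08-18 is a Saturday.
The range spans 752 days (inclusive of both endpoints).
752 = 7 × 107 + 3, so there are 107 full weeks plus 3 extra days.
Each full week contributes 3 days from the set (Mon, Wed, Sat): 107 × 3 = 321.
The 3 extra days are Saturday, Sunday, Monday — 2 of them qualify.
Total: 321 + 2 = 323.

323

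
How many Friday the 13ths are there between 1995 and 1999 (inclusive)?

Friday-the-13ths by year:
1995: Jan, Oct
1996: Sep, Dec
1997: Jun
1998: Feb, Mar, Nov
1999: Aug

9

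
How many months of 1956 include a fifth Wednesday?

4

A month has five Wednesdays exactly when Wednesday falls within its first (length − 28) days.
Jan: 31 days, starts Sun → 5 of Sun, Mon, Tue
Feb: 29 days, starts Wed → 5 of Wed ✓
Mar: 31 days, starts Thu → 5 of Thu, Fri, Sat
Apr: 30 days, starts Sun → 5 of Sun, Mon
May: 31 days, starts Tue → 5 of Tue, Wed, Thu ✓
Jun: 30 days, starts Fri → 5 of Fri, Sat
Jul: 31 days, starts Sun → 5 of Sun, Mon, Tue
Aug: 31 days, starts Wed → 5 of Wed, Thu, Fri ✓
Sep: 30 days, starts Sat → 5 of Sat, Sun
Oct: 31 days, starts Mon → 5 of Mon, Tue, Wed ✓
Nov: 30 days, starts Thu → 5 of Thu, Fri
Dec: 31 days, starts Sat → 5 of Sat, Sun, Mon
Months with five Wednesdays: Feb, May, Aug, Oct.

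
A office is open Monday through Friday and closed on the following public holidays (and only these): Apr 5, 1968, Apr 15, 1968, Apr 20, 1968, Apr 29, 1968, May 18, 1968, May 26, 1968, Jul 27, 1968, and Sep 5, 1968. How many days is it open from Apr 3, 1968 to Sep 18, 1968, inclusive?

117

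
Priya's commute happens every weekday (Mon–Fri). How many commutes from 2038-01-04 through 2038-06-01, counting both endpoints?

2038-01-04 is a Monday.
From 2038-01-04 to 2038-06-01 is 149 days inclusive.
149 = 7 × 21 + 2, so there are 21 full weeks plus 2 extra days.
Each full week contributes 5 weekdays (Mon–Fri): 21 × 5 = 105.
The 2 extra days are Monday, Tuesday — 2 of them qualify.
Total: 105 + 2 = 107.

107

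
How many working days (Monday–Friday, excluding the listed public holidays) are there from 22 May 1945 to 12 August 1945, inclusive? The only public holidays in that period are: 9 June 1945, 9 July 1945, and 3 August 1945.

22 May 1945 is a Tuesday.
The range spans 83 days (inclusive of both endpoints).
83 = 7 × 11 + 6, so there are 11 full weeks plus 6 extra days.
Each full week contributes 5 weekdays (Mon–Fri): 11 × 5 = 55.
The 6 extra days are Tue, Wed, Thu, Fri, Sat, Sun — 4 of them qualify.
Total: 55 + 4 = 59.
Holidays: 9 June 1945 (Sat); 9 July 1945 (Mon); 3 August 1945 (Fri).
2 of the 3 holidays fall on weekdays; the rest are weekends and were already excluded.
Business days: 59 − 2 = 57.

57 working days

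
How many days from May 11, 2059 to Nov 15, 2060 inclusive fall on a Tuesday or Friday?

May 11, 2059 is a Sunday.
The range spans 555 days (inclusive of both endpoints).
555 = 7 × 79 + 2, so there are 79 full weeks plus 2 extra days.
Each full week contributes 2 days from the set (Tue, Fri): 79 × 2 = 158.
The 2 extra days are Sunday, Monday — none qualify.
Total: 158 + 0 = 158.

158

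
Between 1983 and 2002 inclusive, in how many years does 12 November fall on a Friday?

2

Day of week of November 12 in each year:
1983: Sat, 1984: Mon, 1985: Tue, 1986: Wed, 1987: Thu, 1988: Sat, 1989: Sun, 1990: Mon, 1991: Tue, 1992: Thu, 1993: Fri ✓, 1994: Sat, 1995: Sun, 1996: Tue, 1997: Wed, 1998: Thu, 1999: Fri ✓, 2000: Sun, 2001: Mon, 2002: Tue
Fridays: 1993, 1999.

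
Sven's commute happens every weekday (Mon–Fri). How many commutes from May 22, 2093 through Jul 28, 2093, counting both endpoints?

May 22, 2093 is a Friday.
The range spans 68 days (inclusive of both endpoints).
68 = 7 × 9 + 5, so there are 9 full weeks plus 5 extra days.
Each full week contributes 5 weekdays (Mon–Fri): 9 × 5 = 45.
The 5 extra days are Fri, Sat, Sun, Mon, Tue — 3 of them qualify.
Total: 45 + 3 = 48.

48 weekdays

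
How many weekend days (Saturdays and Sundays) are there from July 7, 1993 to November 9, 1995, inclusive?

244

July 7, 1993 is a Wednesday.
From July 7, 1993 to November 9, 1995 is 856 days inclusive.
856 = 7 × 122 + 2, so there are 122 full weeks plus 2 extra days.
Each full week contributes 2 weekend days (Sat, Sun): 122 × 2 = 244.
The 2 extra days are Wed, Thu — none qualify.
Total: 244 + 0 = 244.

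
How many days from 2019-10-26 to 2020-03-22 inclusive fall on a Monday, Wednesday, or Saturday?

64

2019-10-26 is a Saturday.
That's 149 days from start to end, counting both.
149 = 7 × 21 + 2, so there are 21 full weeks plus 2 extra days.
Each full week contributes 3 days from the set (Mon, Wed, Sat): 21 × 3 = 63.
The 2 extra days are Saturday, Sunday — 1 of them qualifies.
Total: 63 + 1 = 64.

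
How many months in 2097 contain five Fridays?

4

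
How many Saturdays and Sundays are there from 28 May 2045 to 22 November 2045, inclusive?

51

28 May 2045 is a Sunday.
The range spans 179 days (inclusive of both endpoints).
179 = 7 × 25 + 4, so there are 25 full weeks plus 4 extra days.
Each full week contributes 2 weekend days (Sat, Sun): 25 × 2 = 50.
The 4 extra days are Sun, Mon, Tue, Wed — 1 of them qualifies.
Total: 50 + 1 = 51.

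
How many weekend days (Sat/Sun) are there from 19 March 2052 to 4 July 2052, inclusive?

30

19 March 2052 is a Tuesday.
From 19 March 2052 to 4 July 2052 is 108 days inclusive.
108 = 7 × 15 + 3, so there are 15 full weeks plus 3 extra days.
Each full week contributes 2 weekend days (Sat, Sun): 15 × 2 = 30.
The 3 extra days are Tuesday, Wednesday, Thursday — none qualify.
Total: 30 + 0 = 30.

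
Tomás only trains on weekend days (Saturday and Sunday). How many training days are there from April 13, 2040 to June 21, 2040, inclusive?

20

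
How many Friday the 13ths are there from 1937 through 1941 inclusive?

7

Friday-the-13ths by year:
1937: Aug
1938: May
1939: Jan, Oct
1940: Sep, Dec
1941: Jun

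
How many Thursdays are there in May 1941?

5

1941-05-01 is a Thursday.
From 1941-05-01 to 1941-05-31 is 31 days inclusive.
31 = 7 × 4 + 3, so there are 4 full weeks plus 3 extra days.
Each full week contributes one Thursday: 4 so far.
The 3 extra days are Thu, Fri, Sat — 1 of them qualifies.
Total: 4 + 1 = 5.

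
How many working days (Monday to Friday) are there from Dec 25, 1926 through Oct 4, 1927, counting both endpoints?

Dec 25, 1926 is a Saturday.
That's 284 days from start to end, counting both.
284 = 7 × 40 + 4, so there are 40 full weeks plus 4 extra days.
Each full week contributes 5 weekdays (Mon–Fri): 40 × 5 = 200.
The 4 extra days are Saturday, Sunday, Monday, Tuesday — 2 of them qualify.
Total: 200 + 2 = 202.

202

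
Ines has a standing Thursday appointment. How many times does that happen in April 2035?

2035-04-01 is a Sunday.
The range spans 30 days (inclusive of both endpoints).
30 = 7 × 4 + 2, so there are 4 full weeks plus 2 extra days.
Each full week contributes one Thursday: 4 so far.
The 2 extra days are Sunday, Monday — none qualify.
Total: 4 + 0 = 4.

4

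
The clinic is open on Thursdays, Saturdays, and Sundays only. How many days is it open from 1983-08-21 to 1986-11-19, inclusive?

508

1983-08-21 is a Sunday.
The range spans 1187 days (inclusive of both endpoints).
1187 = 7 × 169 + 4, so there are 169 full weeks plus 4 extra days.
Each full week contributes 3 days from the set (Thu, Sat, Sun): 169 × 3 = 507.
The 4 extra days are Sunday, Monday, Tuesday, Wednesday — 1 of them qualifies.
Total: 507 + 1 = 508.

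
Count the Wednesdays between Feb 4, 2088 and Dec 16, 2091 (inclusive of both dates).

202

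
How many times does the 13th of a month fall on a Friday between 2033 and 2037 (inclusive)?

Friday-the-13ths by year:
2033: May
2034: Jan, Oct
2035: Apr, Jul
2036: Jun
2037: Feb, Mar, Nov

9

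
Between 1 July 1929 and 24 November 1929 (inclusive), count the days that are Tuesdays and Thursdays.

42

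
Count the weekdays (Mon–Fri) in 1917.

1 January 1917 is a Monday.
That's 365 days from start to end, counting both.
365 = 7 × 52 + 1, so there are 52 full weeks plus 1 extra day.
Each full week contributes 5 weekdays (Mon–Fri): 52 × 5 = 260.
The 1 extra day is Mon — 1 of them qualifies.
Total: 260 + 1 = 261.

261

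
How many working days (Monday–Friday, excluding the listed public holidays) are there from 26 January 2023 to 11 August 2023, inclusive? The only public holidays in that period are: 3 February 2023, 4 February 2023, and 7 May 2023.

26 January 2023 is a Thursday.
The range spans 198 days (inclusive of both endpoints).
198 = 7 × 28 + 2, so there are 28 full weeks plus 2 extra days.
Each full week contributes 5 weekdays (Mon–Fri): 28 × 5 = 140.
The 2 extra days are Thursday, Friday — 2 of them qualify.
Total: 140 + 2 = 142.
Holidays: 3 February 2023 (Fri); 4 February 2023 (Sat); 7 May 2023 (Sun).
1 of the 3 holidays fall on weekdays; the rest are weekends and were already excluded.
Business days: 142 − 1 = 141.

141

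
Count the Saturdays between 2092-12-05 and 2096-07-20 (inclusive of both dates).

189 Saturdays

2092-12-05 is a Friday.
From 2092-12-05 to 2096-07-20 is 1324 days inclusive.
1324 = 7 × 189 + 1, so there are 189 full weeks plus 1 extra day.
Each full week contributes one Saturday: 189 so far.
The 1 extra day is Friday — none qualify.
Total: 189 + 0 = 189.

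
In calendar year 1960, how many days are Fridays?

53

1 January 1960 is a Friday.
The range spans 366 days (inclusive of both endpoints).
366 = 7 × 52 + 2, so there are 52 full weeks plus 2 extra days.
Each full week contributes one Friday: 52 so far.
The 2 extra days are Fri, Sat — 1 of them qualifies.
Total: 52 + 1 = 53.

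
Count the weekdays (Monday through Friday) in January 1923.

23 weekdays

January 1, 1923 is a Monday.
That's 31 days from start to end, counting both.
31 = 7 × 4 + 3, so there are 4 full weeks plus 3 extra days.
Each full week contributes 5 weekdays (Mon–Fri): 4 × 5 = 20.
The 3 extra days are Monday, Tuesday, Wednesday — 3 of them qualify.
Total: 20 + 3 = 23.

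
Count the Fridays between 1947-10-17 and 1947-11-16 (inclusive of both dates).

1947-10-17 is a Friday.
That's 31 days from start to end, counting both.
31 = 7 × 4 + 3, so there are 4 full weeks plus 3 extra days.
Each full week contributes one Friday: 4 so far.
The 3 extra days are Friday, Saturday, Sunday — 1 of them qualifies.
Total: 4 + 1 = 5.

5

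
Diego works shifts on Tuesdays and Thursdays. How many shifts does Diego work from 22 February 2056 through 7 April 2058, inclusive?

22 February 2056 is a Tuesday.
The range spans 776 days (inclusive of both endpoints).
776 = 7 × 110 + 6, so there are 110 full weeks plus 6 extra days.
Each full week contributes 2 days from the set (Tue, Thu): 110 × 2 = 220.
The 6 extra days are Tuesday, Wednesday, Thursday, Friday, Saturday, Sunday — 2 of them qualify.
Total: 220 + 2 = 222.

222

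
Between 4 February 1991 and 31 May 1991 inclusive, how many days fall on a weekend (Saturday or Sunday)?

4 February 1991 is a Monday.
From 4 February 1991 to 31 May 1991 is 117 days inclusive.
117 = 7 × 16 + 5, so there are 16 full weeks plus 5 extra days.
Each full week contributes 2 weekend days (Sat, Sun): 16 × 2 = 32.
The 5 extra days are Mon, Tue, Wed, Thu, Fri — none qualify.
Total: 32 + 0 = 32.

32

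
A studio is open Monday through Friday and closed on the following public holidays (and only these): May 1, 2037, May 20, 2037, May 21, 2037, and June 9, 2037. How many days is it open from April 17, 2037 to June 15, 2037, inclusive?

38 business days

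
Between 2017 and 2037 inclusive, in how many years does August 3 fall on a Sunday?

Day of week of August 3 in each year:
2017: Thu, 2018: Fri, 2019: Sat, 2020: Mon, 2021: Tue, 2022: Wed, 2023: Thu, 2024: Sat, 2025: Sun ✓, 2026: Mon, 2027: Tue, 2028: Thu, 2029: Fri, 2030: Sat, 2031: Sun ✓, 2032: Tue, 2033: Wed, 2034: Thu, 2035: Fri, 2036: Sun ✓, 2037: Mon
Sundays: 2025, 2031, 2036.

3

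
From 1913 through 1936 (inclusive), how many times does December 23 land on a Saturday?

3

Day of week of December 23 in each year:
1913: Tue, 1914: Wed, 1915: Thu, 1916: Sat ✓, 1917: Sun, 1918: Mon, 1919: Tue, 1920: Thu, 1921: Fri, 1922: Sat ✓, 1923: Sun, 1924: Tue, 1925: Wed, 1926: Thu, 1927: Fri, 1928: Sun, 1929: Mon, 1930: Tue, 1931: Wed, 1932: Fri, 1933: Sat ✓, 1934: Sun, 1935: Mon, 1936: Wed
Saturdays: 1916, 1922, 1933.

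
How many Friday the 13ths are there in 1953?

3

The 13th falls on a Friday when the month's 13th has weekday Fri.
Jan 13 is Tue; Feb 13 is Fri ✓; Mar 13 is Fri ✓; Apr 13 is Mon; May 13 is Wed; Jun 13 is Sat; Jul 13 is Mon; Aug 13 is Thu; Sep 13 is Sun; Oct 13 is Tue; Nov 13 is Fri ✓; Dec 13 is Sun.
Friday the 13ths: Feb, Mar, Nov.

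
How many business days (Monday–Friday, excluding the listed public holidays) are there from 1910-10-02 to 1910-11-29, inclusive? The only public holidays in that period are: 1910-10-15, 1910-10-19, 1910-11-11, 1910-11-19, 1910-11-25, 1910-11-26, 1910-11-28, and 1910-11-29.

37

1910-10-02 is a Sunday.
From 1910-10-02 to 1910-11-29 is 59 days inclusive.
59 = 7 × 8 + 3, so there are 8 full weeks plus 3 extra days.
Each full week contributes 5 weekdays (Mon–Fri): 8 × 5 = 40.
The 3 extra days are Sun, Mon, Tue — 2 of them qualify.
Total: 40 + 2 = 42.
Holidays: 1910-10-15 (Sat); 1910-10-19 (Wed); 1910-11-11 (Fri); 1910-11-19 (Sat); 1910-11-25 (Fri); 1910-11-26 (Sat); 1910-11-28 (Mon); 1910-11-29 (Tue).
5 of the 8 holidays fall on weekdays; the rest are weekends and were already excluded.
Business days: 42 − 5 = 37.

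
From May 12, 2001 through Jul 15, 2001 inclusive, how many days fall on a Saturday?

10 Saturdays

May 12, 2001 is a Saturday.
That's 65 days from start to end, counting both.
65 = 7 × 9 + 2, so there are 9 full weeks plus 2 extra days.
Each full week contributes one Saturday: 9 so far.
The 2 extra days are Sat, Sun — 1 of them qualifies.
Total: 9 + 1 = 10.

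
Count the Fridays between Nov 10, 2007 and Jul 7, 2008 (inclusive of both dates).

Nov 10, 2007 is a Saturday.
That's 241 days from start to end, counting both.
241 = 7 × 34 + 3, so there are 34 full weeks plus 3 extra days.
Each full week contributes one Friday: 34 so far.
The 3 extra days are Saturday, Sunday, Monday — none qualify.
Total: 34 + 0 = 34.

34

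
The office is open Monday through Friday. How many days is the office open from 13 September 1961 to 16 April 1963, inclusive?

415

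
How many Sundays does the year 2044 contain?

Jan 1, 2044 is a Friday.
From Jan 1, 2044 to Dec 31, 2044 is 366 days inclusive.
366 = 7 × 52 + 2, so there are 52 full weeks plus 2 extra days.
Each full week contributes one Sunday: 52 so far.
The 2 extra days are Fri, Sat — none qualify.
Total: 52 + 0 = 52.

52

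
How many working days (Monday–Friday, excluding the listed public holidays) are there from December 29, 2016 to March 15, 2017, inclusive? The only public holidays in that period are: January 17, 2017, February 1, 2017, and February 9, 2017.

December 29, 2016 is a Thursday.
The range spans 77 days (inclusive of both endpoints).
77 = 7 × 11, so the span is exactly 11 full weeks.
Each full week contributes 5 weekdays (Mon–Fri): 11 × 5 = 55.
Total: 55.
Holidays: January 17, 2017 (Tue); February 1, 2017 (Wed); February 9, 2017 (Thu).
All 3 holidays fall on weekdays, so subtract 3.
Business days: 55 − 3 = 52.

52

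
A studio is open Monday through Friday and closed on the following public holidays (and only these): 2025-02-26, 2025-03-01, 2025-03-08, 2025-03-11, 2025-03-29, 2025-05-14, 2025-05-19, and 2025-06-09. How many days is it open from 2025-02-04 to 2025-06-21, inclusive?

94 business days

2025-02-04 is a Tuesday.
The range spans 138 days (inclusive of both endpoints).
138 = 7 × 19 + 5, so there are 19 full weeks plus 5 extra days.
Each full week contributes 5 weekdays (Mon–Fri): 19 × 5 = 95.
The 5 extra days are Tue, Wed, Thu, Fri, Sat — 4 of them qualify.
Total: 95 + 4 = 99.
Holidays: 2025-02-26 (Wed); 2025-03-01 (Sat); 2025-03-08 (Sat); 2025-03-11 (Tue); 2025-03-29 (Sat); 2025-05-14 (Wed); 2025-05-19 (Mon); 2025-06-09 (Mon).
5 of the 8 holidays fall on weekdays; the rest are weekends and were already excluded.
Business days: 99 − 5 = 94.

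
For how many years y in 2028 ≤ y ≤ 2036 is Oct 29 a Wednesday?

2

Day of week of October 29 in each year:
2028: Sun, 2029: Mon, 2030: Tue, 2031: Wed ✓, 2032: Fri, 2033: Sat, 2034: Sun, 2035: Mon, 2036: Wed ✓
Wednesdays: 2031, 2036.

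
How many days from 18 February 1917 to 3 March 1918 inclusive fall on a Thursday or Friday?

18 February 1917 is a Sunday.
From 18 February 1917 to 3 March 1918 is 379 days inclusive.
379 = 7 × 54 + 1, so there are 54 full weeks plus 1 extra day.
Each full week contributes 2 days from the set (Thu, Fri): 54 × 2 = 108.
The 1 extra day is Sunday — none qualify.
Total: 108 + 0 = 108.

108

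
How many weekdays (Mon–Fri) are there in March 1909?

23 weekdays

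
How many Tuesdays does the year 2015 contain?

52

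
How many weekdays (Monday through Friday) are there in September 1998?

1998-09-01 is a Tuesday.
The range spans 30 days (inclusive of both endpoints).
30 = 7 × 4 + 2, so there are 4 full weeks plus 2 extra days.
Each full week contributes 5 weekdays (Mon–Fri): 4 × 5 = 20.
The 2 extra days are Tue, Wed — 2 of them qualify.
Total: 20 + 2 = 22.

22 weekdays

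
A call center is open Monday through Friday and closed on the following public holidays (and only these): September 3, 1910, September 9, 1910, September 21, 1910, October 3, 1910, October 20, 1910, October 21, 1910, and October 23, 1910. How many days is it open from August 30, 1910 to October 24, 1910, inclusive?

35

August 30, 1910 is a Tuesday.
From August 30, 1910 to October 24, 1910 is 56 days inclusive.
56 = 7 × 8, so the span is exactly 8 full weeks.
Each full week contributes 5 weekdays (Mon–Fri): 8 × 5 = 40.
Holidays: September 3, 1910 (Sat); September 9, 1910 (Fri); September 21, 1910 (Wed); October 3, 1910 (Mon); October 20, 1910 (Thu); October 21, 1910 (Fri); October 23, 1910 (Sun).
5 of the 7 holidays fall on weekdays; the rest are weekends and were already excluded.
Business days: 40 − 5 = 35.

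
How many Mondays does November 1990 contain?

1990-11-01 is a Thursday.
From 1990-11-01 to 1990-11-30 is 30 days inclusive.
30 = 7 × 4 + 2, so there are 4 full weeks plus 2 extra days.
Each full week contributes one Monday: 4 so far.
The 2 extra days are Thursday, Friday — none qualify.
Total: 4 + 0 = 4.

4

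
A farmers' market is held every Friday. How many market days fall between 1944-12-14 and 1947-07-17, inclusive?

135

1944-12-14 is a Thursday.
That's 946 days from start to end, counting both.
946 = 7 × 135 + 1, so there are 135 full weeks plus 1 extra day.
Each full week contributes one Friday: 135 so far.
The 1 extra day is Thu — none qualify.
Total: 135 + 0 = 135.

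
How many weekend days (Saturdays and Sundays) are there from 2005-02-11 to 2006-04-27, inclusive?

126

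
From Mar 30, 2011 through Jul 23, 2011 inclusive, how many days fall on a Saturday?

17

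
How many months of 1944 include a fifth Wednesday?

4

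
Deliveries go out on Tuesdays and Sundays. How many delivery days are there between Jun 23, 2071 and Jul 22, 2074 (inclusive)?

Jun 23, 2071 is a Tuesday.
From Jun 23, 2071 to Jul 22, 2074 is 1126 days inclusive.
1126 = 7 × 160 + 6, so there are 160 full weeks plus 6 extra days.
Each full week contributes 2 days from the set (Tue, Sun): 160 × 2 = 320.
The 6 extra days are Tuesday, Wednesday, Thursday, Friday, Saturday, Sunday — 2 of them qualify.
Total: 320 + 2 = 322.

322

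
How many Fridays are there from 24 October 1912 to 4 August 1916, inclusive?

24 October 1912 is a Thursday.
The range spans 1381 days (inclusive of both endpoints).
1381 = 7 × 197 + 2, so there are 197 full weeks plus 2 extra days.
Each full week contributes one Friday: 197 so far.
The 2 extra days are Thu, Fri — 1 of them qualifies.
Total: 197 + 1 = 198.

198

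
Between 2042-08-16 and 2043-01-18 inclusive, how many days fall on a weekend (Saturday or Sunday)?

46

2042-08-16 is a Saturday.
That's 156 days from start to end, counting both.
156 = 7 × 22 + 2, so there are 22 full weeks plus 2 extra days.
Each full week contributes 2 weekend days (Sat, Sun): 22 × 2 = 44.
The 2 extra days are Saturday, Sunday — 2 of them qualify.
Total: 44 + 2 = 46.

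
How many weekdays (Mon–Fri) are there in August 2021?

1 August 2021 is a Sunday.
That's 31 days from start to end, counting both.
31 = 7 × 4 + 3, so there are 4 full weeks plus 3 extra days.
Each full week contributes 5 weekdays (Mon–Fri): 4 × 5 = 20.
The 3 extra days are Sunday, Monday, Tuesday — 2 of them qualify.
Total: 20 + 2 = 22.

22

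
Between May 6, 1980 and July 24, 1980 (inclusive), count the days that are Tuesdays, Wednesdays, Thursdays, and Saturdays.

May 6, 1980 is a Tuesday.
That's 80 days from start to end, counting both.
80 = 7 × 11 + 3, so there are 11 full weeks plus 3 extra days.
Each full week contributes 4 days from the set (Tue, Wed, Thu, Sat): 11 × 4 = 44.
The 3 extra days are Tuesday, Wednesday, Thursday — 3 of them qualify.
Total: 44 + 3 = 47.

47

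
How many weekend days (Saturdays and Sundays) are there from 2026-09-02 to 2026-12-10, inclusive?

2026-09-02 is a Wednesday.
The range spans 100 days (inclusive of both endpoints).
100 = 7 × 14 + 2, so there are 14 full weeks plus 2 extra days.
Each full week contributes 2 weekend days (Sat, Sun): 14 × 2 = 28.
The 2 extra days are Wed, Thu — none qualify.
Total: 28 + 0 = 28.

28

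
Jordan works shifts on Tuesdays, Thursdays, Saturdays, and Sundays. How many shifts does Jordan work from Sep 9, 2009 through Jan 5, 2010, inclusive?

68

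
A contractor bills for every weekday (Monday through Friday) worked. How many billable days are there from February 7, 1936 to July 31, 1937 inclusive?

February 7, 1936 is a Friday.
From February 7, 1936 to July 31, 1937 is 541 days inclusive.
541 = 7 × 77 + 2, so there are 77 full weeks plus 2 extra days.
Each full week contributes 5 weekdays (Mon–Fri): 77 × 5 = 385.
The 2 extra days are Friday, Saturday — 1 of them qualifies.
Total: 385 + 1 = 386.

386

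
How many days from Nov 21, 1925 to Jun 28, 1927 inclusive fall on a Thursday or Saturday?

167

Nov 21, 1925 is a Saturday.
The range spans 585 days (inclusive of both endpoints).
585 = 7 × 83 + 4, so there are 83 full weeks plus 4 extra days.
Each full week contributes 2 days from the set (Thu, Sat): 83 × 2 = 166.
The 4 extra days are Saturday, Sunday, Monday, Tuesday — 1 of them qualifies.
Total: 166 + 1 = 167.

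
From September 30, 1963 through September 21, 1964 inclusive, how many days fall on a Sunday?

51 Sundays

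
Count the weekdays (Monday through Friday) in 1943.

261 weekdays

Jan 1, 1943 is a Friday.
That's 365 days from start to end, counting both.
365 = 7 × 52 + 1, so there are 52 full weeks plus 1 extra day.
Each full week contributes 5 weekdays (Mon–Fri): 52 × 5 = 260.
The 1 extra day is Friday — 1 of them qualifies.
Total: 260 + 1 = 261.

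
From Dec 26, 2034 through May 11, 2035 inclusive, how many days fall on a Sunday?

19

Dec 26, 2034 is a Tuesday.
That's 137 days from start to end, counting both.
137 = 7 × 19 + 4, so there are 19 full weeks plus 4 extra days.
Each full week contributes one Sunday: 19 so far.
The 4 extra days are Tuesday, Wednesday, Thursday, Friday — none qualify.
Total: 19 + 0 = 19.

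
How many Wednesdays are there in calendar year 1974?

52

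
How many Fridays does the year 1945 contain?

52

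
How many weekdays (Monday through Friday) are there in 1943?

Jan 1, 1943 is a Friday.
From Jan 1, 1943 to Dec 31, 1943 is 365 days inclusive.
365 = 7 × 52 + 1, so there are 52 full weeks plus 1 extra day.
Each full week contributes 5 weekdays (Mon–Fri): 52 × 5 = 260.
The 1 extra day is Friday — 1 of them qualifies.
Total: 260 + 1 = 261.

261 weekdays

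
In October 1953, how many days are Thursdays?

Oct 1, 1953 is a Thursday.
That's 31 days from start to end, counting both.
31 = 7 × 4 + 3, so there are 4 full weeks plus 3 extra days.
Each full week contributes one Thursday: 4 so far.
The 3 extra days are Thu, Fri, Sat — 1 of them qualifies.
Total: 4 + 1 = 5.

5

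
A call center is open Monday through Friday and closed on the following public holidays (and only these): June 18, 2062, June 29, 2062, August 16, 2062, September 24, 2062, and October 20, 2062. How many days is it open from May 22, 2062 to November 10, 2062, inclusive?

May 22, 2062 is a Monday.
The range spans 173 days (inclusive of both endpoints).
173 = 7 × 24 + 5, so there are 24 full weeks plus 5 extra days.
Each full week contributes 5 weekdays (Mon–Fri): 24 × 5 = 120.
The 5 extra days are Mon, Tue, Wed, Thu, Fri — 5 of them qualify.
Total: 120 + 5 = 125.
Holidays: June 18, 2062 (Sun); June 29, 2062 (Thu); August 16, 2062 (Wed); September 24, 2062 (Sun); October 20, 2062 (Fri).
3 of the 5 holidays fall on weekdays; the rest are weekends and were already excluded.
Business days: 125 − 3 = 122.

122 working days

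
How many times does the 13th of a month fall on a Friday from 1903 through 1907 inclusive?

10

Friday-the-13ths by year:
1903: Feb, Mar, Nov
1904: May
1905: Jan, Oct
1906: Apr, Jul
1907: Sep, Dec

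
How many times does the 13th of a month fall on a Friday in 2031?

The 13th falls on a Friday when the month's 13th has weekday Fri.
Jan 13 is Mon; Feb 13 is Thu; Mar 13 is Thu; Apr 13 is Sun; May 13 is Tue; Jun 13 is Fri ✓; Jul 13 is Sun; Aug 13 is Wed; Sep 13 is Sat; Oct 13 is Mon; Nov 13 is Thu; Dec 13 is Sat.
Friday the 13ths: Jun.

1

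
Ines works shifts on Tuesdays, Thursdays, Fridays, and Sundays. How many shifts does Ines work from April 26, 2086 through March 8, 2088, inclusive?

April 26, 2086 is a Friday.
That's 683 days from start to end, counting both.
683 = 7 × 97 + 4, so there are 97 full weeks plus 4 extra days.
Each full week contributes 4 days from the set (Tue, Thu, Fri, Sun): 97 × 4 = 388.
The 4 extra days are Fri, Sat, Sun, Mon — 2 of them qualify.
Total: 388 + 2 = 390.

390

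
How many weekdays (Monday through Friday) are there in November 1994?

November 1, 1994 is a Tuesday.
That's 30 days from start to end, counting both.
30 = 7 × 4 + 2, so there are 4 full weeks plus 2 extra days.
Each full week contributes 5 weekdays (Mon–Fri): 4 × 5 = 20.
The 2 extra days are Tue, Wed — 2 of them qualify.
Total: 20 + 2 = 22.

22 weekdays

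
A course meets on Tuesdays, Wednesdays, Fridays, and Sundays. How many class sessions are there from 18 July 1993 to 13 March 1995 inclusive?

345

18 July 1993 is a Sunday.
From 18 July 1993 to 13 March 1995 is 604 days inclusive.
604 = 7 × 86 + 2, so there are 86 full weeks plus 2 extra days.
Each full week contributes 4 days from the set (Tue, Wed, Fri, Sun): 86 × 4 = 344.
The 2 extra days are Sunday, Monday — 1 of them qualifies.
Total: 344 + 1 = 345.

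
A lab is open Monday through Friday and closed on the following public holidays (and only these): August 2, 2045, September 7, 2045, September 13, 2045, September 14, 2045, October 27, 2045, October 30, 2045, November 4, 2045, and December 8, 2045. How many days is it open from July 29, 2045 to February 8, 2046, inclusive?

132 working days

July 29, 2045 is a Saturday.
That's 195 days from start to end, counting both.
195 = 7 × 27 + 6, so there are 27 full weeks plus 6 extra days.
Each full week contributes 5 weekdays (Mon–Fri): 27 × 5 = 135.
The 6 extra days are Saturday, Sunday, Monday, Tuesday, Wednesday, Thursday — 4 of them qualify.
Total: 135 + 4 = 139.
Holidays: August 2, 2045 (Wed); September 7, 2045 (Thu); September 13, 2045 (Wed); September 14, 2045 (Thu); October 27, 2045 (Fri); October 30, 2045 (Mon); November 4, 2045 (Sat); December 8, 2045 (Fri).
7 of the 8 holidays fall on weekdays; the rest are weekends and were already excluded.
Business days: 139 − 7 = 132.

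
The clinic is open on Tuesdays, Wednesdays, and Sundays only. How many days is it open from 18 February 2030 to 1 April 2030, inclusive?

18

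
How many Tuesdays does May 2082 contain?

4

May 1, 2082 is a Friday.
The range spans 31 days (inclusive of both endpoints).
31 = 7 × 4 + 3, so there are 4 full weeks plus 3 extra days.
Each full week contributes one Tuesday: 4 so far.
The 3 extra days are Fri, Sat, Sun — none qualify.
Total: 4 + 0 = 4.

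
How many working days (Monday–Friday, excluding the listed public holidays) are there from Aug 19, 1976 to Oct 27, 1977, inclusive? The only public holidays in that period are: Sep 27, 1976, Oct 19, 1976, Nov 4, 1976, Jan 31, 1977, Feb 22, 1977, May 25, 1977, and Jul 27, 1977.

304

Aug 19, 1976 is a Thursday.
That's 435 days from start to end, counting both.
435 = 7 × 62 + 1, so there are 62 full weeks plus 1 extra day.
Each full week contributes 5 weekdays (Mon–Fri): 62 × 5 = 310.
The 1 extra day is Thu — 1 of them qualifies.
Total: 310 + 1 = 311.
Holidays: Sep 27, 1976 (Mon); Oct 19, 1976 (Tue); Nov 4, 1976 (Thu); Jan 31, 1977 (Mon); Feb 22, 1977 (Tue); May 25, 1977 (Wed); Jul 27, 1977 (Wed).
All 7 holidays fall on weekdays, so subtract 7.
Business days: 311 − 7 = 304.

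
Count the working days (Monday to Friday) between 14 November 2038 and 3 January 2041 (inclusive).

559

14 November 2038 is a Sunday.
From 14 November 2038 to 3 January 2041 is 782 days inclusive.
782 = 7 × 111 + 5, so there are 111 full weeks plus 5 extra days.
Each full week contributes 5 weekdays (Mon–Fri): 111 × 5 = 555.
The 5 extra days are Sunday, Monday, Tuesday, Wednesday, Thursday — 4 of them qualify.
Total: 555 + 4 = 559.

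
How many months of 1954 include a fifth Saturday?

A month has five Saturdays exactly when Saturday falls within its first (length − 28) days.
Jan: 31 days, starts Fri → 5 of Fri, Sat, Sun ✓
Feb: 28 days, starts Mon → 5 of (none)
Mar: 31 days, starts Mon → 5 of Mon, Tue, Wed
Apr: 30 days, starts Thu → 5 of Thu, Fri
May: 31 days, starts Sat → 5 of Sat, Sun, Mon ✓
Jun: 30 days, starts Tue → 5 of Tue, Wed
Jul: 31 days, starts Thu → 5 of Thu, Fri, Sat ✓
Aug: 31 days, starts Sun → 5 of Sun, Mon, Tue
Sep: 30 days, starts Wed → 5 of Wed, Thu
Oct: 31 days, starts Fri → 5 of Fri, Sat, Sun ✓
Nov: 30 days, starts Mon → 5 of Mon, Tue
Dec: 31 days, starts Wed → 5 of Wed, Thu, Fri
Months with five Saturdays: Jan, May, Jul, Oct.

4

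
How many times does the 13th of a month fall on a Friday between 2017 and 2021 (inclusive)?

9

Friday-the-13ths by year:
2017: Jan, Oct
2018: Apr, Jul
2019: Sep, Dec
2020: Mar, Nov
2021: Aug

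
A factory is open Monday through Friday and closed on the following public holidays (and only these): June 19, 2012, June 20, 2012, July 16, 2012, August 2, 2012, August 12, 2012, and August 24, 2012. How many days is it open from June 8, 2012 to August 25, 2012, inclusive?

51

June 8, 2012 is a Friday.
From June 8, 2012 to August 25, 2012 is 79 days inclusive.
79 = 7 × 11 + 2, so there are 11 full weeks plus 2 extra days.
Each full week contributes 5 weekdays (Mon–Fri): 11 × 5 = 55.
The 2 extra days are Fri, Sat — 1 of them qualifies.
Total: 55 + 1 = 56.
Holidays: June 19, 2012 (Tue); June 20, 2012 (Wed); July 16, 2012 (Mon); August 2, 2012 (Thu); August 12, 2012 (Sun); August 24, 2012 (Fri).
5 of the 6 holidays fall on weekdays; the rest are weekends and were already excluded.
Business days: 56 − 5 = 51.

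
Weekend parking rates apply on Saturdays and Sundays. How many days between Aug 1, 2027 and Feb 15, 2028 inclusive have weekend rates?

57

Aug 1, 2027 is a Sunday.
The range spans 199 days (inclusive of both endpoints).
199 = 7 × 28 + 3, so there are 28 full weeks plus 3 extra days.
Each full week contributes 2 weekend days (Sat, Sun): 28 × 2 = 56.
The 3 extra days are Sun, Mon, Tue — 1 of them qualifies.
Total: 56 + 1 = 57.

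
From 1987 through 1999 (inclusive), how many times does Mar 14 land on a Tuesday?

Day of week of March 14 in each year:
1987: Sat, 1988: Mon, 1989: Tue ✓, 1990: Wed, 1991: Thu, 1992: Sat, 1993: Sun, 1994: Mon, 1995: Tue ✓, 1996: Thu, 1997: Fri, 1998: Sat, 1999: Sun
Tuesdays: 1989, 1995.

2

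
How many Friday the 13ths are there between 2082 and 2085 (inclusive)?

7

Friday-the-13ths by year:
2082: Feb, Mar, Nov
2083: Aug
2084: Oct
2085: Apr, Jul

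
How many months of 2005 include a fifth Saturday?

5

A month has five Saturdays exactly when Saturday falls within its first (length − 28) days.
Jan: 31 days, starts Sat → 5 of Sat, Sun, Mon ✓
Feb: 28 days, starts Tue → 5 of (none)
Mar: 31 days, starts Tue → 5 of Tue, Wed, Thu
Apr: 30 days, starts Fri → 5 of Fri, Sat ✓
May: 31 days, starts Sun → 5 of Sun, Mon, Tue
Jun: 30 days, starts Wed → 5 of Wed, Thu
Jul: 31 days, starts Fri → 5 of Fri, Sat, Sun ✓
Aug: 31 days, starts Mon → 5 of Mon, Tue, Wed
Sep: 30 days, starts Thu → 5 of Thu, Fri
Oct: 31 days, starts Sat → 5 of Sat, Sun, Mon ✓
Nov: 30 days, starts Tue → 5 of Tue, Wed
Dec: 31 days, starts Thu → 5 of Thu, Fri, Sat ✓
Months with five Saturdays: Jan, Apr, Jul, Oct, Dec.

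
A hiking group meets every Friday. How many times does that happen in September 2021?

Sep 1, 2021 is a Wednesday.
From Sep 1, 2021 to Sep 30, 2021 is 30 days inclusive.
30 = 7 × 4 + 2, so there are 4 full weeks plus 2 extra days.
Each full week contributes one Friday: 4 so far.
The 2 extra days are Wed, Thu — none qualify.
Total: 4 + 0 = 4.

4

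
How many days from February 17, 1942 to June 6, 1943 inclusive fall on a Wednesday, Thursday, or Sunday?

204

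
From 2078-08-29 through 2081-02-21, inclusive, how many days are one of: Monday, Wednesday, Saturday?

389

2078-08-29 is a Monday.
From 2078-08-29 to 2081-02-21 is 908 days inclusive.
908 = 7 × 129 + 5, so there are 129 full weeks plus 5 extra days.
Each full week contributes 3 days from the set (Mon, Wed, Sat): 129 × 3 = 387.
The 5 extra days are Monday, Tuesday, Wednesday, Thursday, Friday — 2 of them qualify.
Total: 387 + 2 = 389.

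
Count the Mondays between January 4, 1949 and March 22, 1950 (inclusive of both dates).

January 4, 1949 is a Tuesday.
That's 443 days from start to end, counting both.
443 = 7 × 63 + 2, so there are 63 full weeks plus 2 extra days.
Each full week contributes one Monday: 63 so far.
The 2 extra days are Tuesday, Wednesday — none qualify.
Total: 63 + 0 = 63.

63 Mondays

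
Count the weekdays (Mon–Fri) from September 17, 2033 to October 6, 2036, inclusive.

September 17, 2033 is a Saturday.
From September 17, 2033 to October 6, 2036 is 1116 days inclusive.
1116 = 7 × 159 + 3, so there are 159 full weeks plus 3 extra days.
Each full week contributes 5 weekdays (Mon–Fri): 159 × 5 = 795.
The 3 extra days are Saturday, Sunday, Monday — 1 of them qualifies.
Total: 795 + 1 = 796.

796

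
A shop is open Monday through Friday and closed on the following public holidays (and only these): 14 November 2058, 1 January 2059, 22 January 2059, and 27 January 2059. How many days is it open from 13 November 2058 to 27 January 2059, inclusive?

50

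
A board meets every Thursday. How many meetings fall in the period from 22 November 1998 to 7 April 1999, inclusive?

22 November 1998 is a Sunday.
That's 137 days from start to end, counting both.
137 = 7 × 19 + 4, so there are 19 full weeks plus 4 extra days.
Each full week contributes one Thursday: 19 so far.
The 4 extra days are Sunday, Monday, Tuesday, Wednesday — none qualify.
Total: 19 + 0 = 19.

19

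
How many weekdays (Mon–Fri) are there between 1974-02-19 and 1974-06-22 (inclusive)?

1974-02-19 is a Tuesday.
From 1974-02-19 to 1974-06-22 is 124 days inclusive.
124 = 7 × 17 + 5, so there are 17 full weeks plus 5 extra days.
Each full week contributes 5 weekdays (Mon–Fri): 17 × 5 = 85.
The 5 extra days are Tuesday, Wednesday, Thursday, Friday, Saturday — 4 of them qualify.
Total: 85 + 4 = 89.

89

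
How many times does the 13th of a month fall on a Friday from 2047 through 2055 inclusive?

15

Friday-the-13ths by year:
2047: Sep, Dec
2048: Mar, Nov
2049: Aug
2050: May
2051: Jan, Oct
2052: Sep, Dec
2053: Jun
2054: Feb, Mar, Nov
2055: Aug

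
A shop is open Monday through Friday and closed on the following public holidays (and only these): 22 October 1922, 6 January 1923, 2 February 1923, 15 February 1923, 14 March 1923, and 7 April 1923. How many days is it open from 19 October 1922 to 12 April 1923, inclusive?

123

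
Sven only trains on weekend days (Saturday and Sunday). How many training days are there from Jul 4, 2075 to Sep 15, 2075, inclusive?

22

Jul 4, 2075 is a Thursday.
The range spans 74 days (inclusive of both endpoints).
74 = 7 × 10 + 4, so there are 10 full weeks plus 4 extra days.
Each full week contributes 2 weekend days (Sat, Sun): 10 × 2 = 20.
The 4 extra days are Thu, Fri, Sat, Sun — 2 of them qualify.
Total: 20 + 2 = 22.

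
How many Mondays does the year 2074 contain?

Jan 1, 2074 is a Monday.
That's 365 days from start to end, counting both.
365 = 7 × 52 + 1, so there are 52 full weeks plus 1 extra day.
Each full week contributes one Monday: 52 so far.
The 1 extra day is Mon — 1 of them qualifies.
Total: 52 + 1 = 53.

53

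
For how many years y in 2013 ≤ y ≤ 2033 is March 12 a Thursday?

3

Day of week of March 12 in each year:
2013: Tue, 2014: Wed, 2015: Thu ✓, 2016: Sat, 2017: Sun, 2018: Mon, 2019: Tue, 2020: Thu ✓, 2021: Fri, 2022: Sat, 2023: Sun, 2024: Tue, 2025: Wed, 2026: Thu ✓, 2027: Fri, 2028: Sun, 2029: Mon, 2030: Tue, 2031: Wed, 2032: Fri, 2033: Sat
Thursdays: 2015, 2020, 2026.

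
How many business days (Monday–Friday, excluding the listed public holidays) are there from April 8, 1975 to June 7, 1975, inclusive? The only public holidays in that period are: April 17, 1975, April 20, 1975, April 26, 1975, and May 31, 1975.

43 business days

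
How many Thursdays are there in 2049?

1 January 2049 is a Friday.
That's 365 days from start to end, counting both.
365 = 7 × 52 + 1, so there are 52 full weeks plus 1 extra day.
Each full week contributes one Thursday: 52 so far.
The 1 extra day is Friday — none qualify.
Total: 52 + 0 = 52.

52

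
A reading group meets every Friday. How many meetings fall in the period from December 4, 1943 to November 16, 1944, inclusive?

49

December 4, 1943 is a Saturday.
That's 349 days from start to end, counting both.
349 = 7 × 49 + 6, so there are 49 full weeks plus 6 extra days.
Each full week contributes one Friday: 49 so far.
The 6 extra days are Sat, Sun, Mon, Tue, Wed, Thu — none qualify.
Total: 49 + 0 = 49.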